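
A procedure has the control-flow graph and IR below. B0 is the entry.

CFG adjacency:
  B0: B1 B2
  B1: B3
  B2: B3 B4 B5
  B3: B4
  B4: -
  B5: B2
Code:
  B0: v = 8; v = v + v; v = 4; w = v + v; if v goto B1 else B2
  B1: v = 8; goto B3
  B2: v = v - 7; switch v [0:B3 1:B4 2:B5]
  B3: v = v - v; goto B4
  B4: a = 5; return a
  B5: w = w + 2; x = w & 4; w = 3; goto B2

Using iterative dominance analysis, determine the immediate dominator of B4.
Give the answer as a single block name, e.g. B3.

idom tree: B1←B0 B2←B0 B3←B0 B4←B0 B5←B2
Dom∩ at merges:
  B2: preds {B0,B5}: {B0} ∩ {B0,B2,B5} = {B0}; idom=B0
  B3: preds {B1,B2}: {B0,B1} ∩ {B0,B2} = {B0}; idom=B0
  B4: preds {B2,B3}: {B0,B2} ∩ {B0,B3} = {B0}; idom=B0

idom(B4) = B0

Answer: B0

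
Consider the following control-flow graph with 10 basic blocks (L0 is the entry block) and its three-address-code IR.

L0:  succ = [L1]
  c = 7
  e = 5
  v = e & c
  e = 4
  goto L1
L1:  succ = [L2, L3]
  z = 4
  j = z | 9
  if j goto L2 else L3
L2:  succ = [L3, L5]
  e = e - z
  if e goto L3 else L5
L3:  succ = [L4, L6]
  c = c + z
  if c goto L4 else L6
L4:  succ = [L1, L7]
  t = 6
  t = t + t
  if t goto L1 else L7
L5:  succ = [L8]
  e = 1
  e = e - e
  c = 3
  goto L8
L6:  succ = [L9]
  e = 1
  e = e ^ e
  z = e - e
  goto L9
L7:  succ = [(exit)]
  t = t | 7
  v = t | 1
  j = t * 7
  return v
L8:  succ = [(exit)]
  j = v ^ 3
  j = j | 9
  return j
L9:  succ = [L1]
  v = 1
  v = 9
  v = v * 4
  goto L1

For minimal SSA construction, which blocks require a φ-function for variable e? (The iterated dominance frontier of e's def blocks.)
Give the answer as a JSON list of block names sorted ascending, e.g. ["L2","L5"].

idom tree: L1←L0 L2←L1 L3←L1 L4←L3 L5←L2 L6←L3 L7←L4 L8←L5 L9←L6
Dom∩ at merges:
  L1: preds {L0,L4,L9}: {L0} ∩ {L0,L1,L3,L4} ∩ {L0,L1,L3,L6,L9} = {L0}; idom=L0
  L3: preds {L1,L2}: {L0,L1} ∩ {L0,L1,L2} = {L0,L1}; idom=L1

DF derivation:
  join L1 pred L0: · stop@L0
  join L1 pred L4: L4→L3→L1 stop@L0
  join L1 pred L9: L9→L6→L3→L1 stop@L0
  join L3 pred L1: · stop@L1
  join L3 pred L2: L2 stop@L1
  DF(L0)=∅
  DF(L1)={L1}
  DF(L2)={L3}
  DF(L3)={L1}
  DF(L4)={L1}
  DF(L5)=∅
  DF(L6)={L1}
  DF(L7)=∅
  DF(L8)=∅
  DF(L9)={L1}

φ for e: defs {L0,L2,L5,L6}
  DF⁺ = {L1,L3}

Answer: ["L1", "L3"]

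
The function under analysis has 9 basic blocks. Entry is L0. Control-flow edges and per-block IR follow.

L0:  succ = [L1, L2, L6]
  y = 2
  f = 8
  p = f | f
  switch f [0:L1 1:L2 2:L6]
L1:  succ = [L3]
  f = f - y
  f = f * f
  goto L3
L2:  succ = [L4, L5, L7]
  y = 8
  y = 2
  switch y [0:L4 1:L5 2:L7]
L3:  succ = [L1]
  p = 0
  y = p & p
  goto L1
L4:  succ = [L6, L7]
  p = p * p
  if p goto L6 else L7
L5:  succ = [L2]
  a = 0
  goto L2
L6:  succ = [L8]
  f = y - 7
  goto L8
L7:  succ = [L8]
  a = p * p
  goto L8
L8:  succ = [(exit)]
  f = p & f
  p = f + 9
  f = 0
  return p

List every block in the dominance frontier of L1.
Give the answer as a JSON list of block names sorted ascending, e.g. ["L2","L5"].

Answer: ["L1"]

Analysis:
idom tree: L1←L0 L2←L0 L3←L1 L4←L2 L5←L2 L6←L0 L7←L2 L8←L0
Dom at joins:
  L1: preds {L0,L3}: {L0} ∩ {L0,L1,L3} = {L0}; idom=L0
  L2: preds {L0,L5}: {L0} ∩ {L0,L2,L5} = {L0}; idom=L0
  L6: preds {L0,L4}: {L0} ∩ {L0,L2,L4} = {L0}; idom=L0
  L7: preds {L2,L4}: {L0,L2} ∩ {L0,L2,L4} = {L0,L2}; idom=L2
  L8: preds {L6,L7}: {L0,L6} ∩ {L0,L2,L7} = {L0}; idom=L0

DF derivation:
  L1←L0: walk · to L0
  L1←L3: walk L3→L1 to L0
  L2←L0: walk · to L0
  L2←L5: walk L5→L2 to L0
  L6←L0: walk · to L0
  L6←L4: walk L4→L2 to L0
  L7←L2: walk · to L2
  L7←L4: walk L4 to L2
  L8←L6: walk L6 to L0
  L8←L7: walk L7→L2 to L0
  L0 → ∅
  L1 → {L1}
  L2 → {L2,L6,L8}
  L3 → {L1}
  L4 → {L6,L7}
  L5 → {L2}
  L6 → {L8}
  L7 → {L8}
  L8 → ∅

DF(L1) = ["L1"]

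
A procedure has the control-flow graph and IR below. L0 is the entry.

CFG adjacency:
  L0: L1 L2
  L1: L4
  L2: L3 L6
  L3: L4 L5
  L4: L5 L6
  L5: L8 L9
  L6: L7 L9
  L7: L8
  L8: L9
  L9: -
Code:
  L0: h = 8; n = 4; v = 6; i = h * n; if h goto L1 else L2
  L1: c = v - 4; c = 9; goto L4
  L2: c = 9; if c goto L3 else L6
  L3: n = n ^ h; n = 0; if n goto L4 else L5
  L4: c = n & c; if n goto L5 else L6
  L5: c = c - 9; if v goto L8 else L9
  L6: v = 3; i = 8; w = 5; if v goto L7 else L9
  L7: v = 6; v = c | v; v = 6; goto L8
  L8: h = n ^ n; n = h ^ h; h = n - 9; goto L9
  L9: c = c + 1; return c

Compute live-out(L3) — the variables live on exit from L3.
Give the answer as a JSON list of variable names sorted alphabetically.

Answer: ["c", "n", "v"]

Working:
Per-block:
  L0 def {h,i,n,v} use ∅
  L1 def {c} use {v}
  L2 def {c} use ∅
  L3 def {n} use {h,n}
  L4 def {c} use {c,n}
  L5 def {c} use {c,v}
  L6 def {i,v,w} use ∅
  L7 def {v} use {c}
  L8 def {h,n} use {n}
  L9 def {c} use {c}

Liveness:
  L0 li=∅ lo={h,n,v}
  L1 li={n,v} lo={c,n,v}
  L2 li={h,n,v} lo={c,h,n,v}
  L3 li={c,h,n,v} lo={c,n,v}
  L4 li={c,n,v} lo={c,n,v}
  L5 li={c,n,v} lo={c,n}
  L6 li={c,n} lo={c,n}
  L7 li={c,n} lo={c,n}
  L8 li={c,n} lo={c}
  L9 li={c} lo=∅

live-out(L3) = ["c", "n", "v"]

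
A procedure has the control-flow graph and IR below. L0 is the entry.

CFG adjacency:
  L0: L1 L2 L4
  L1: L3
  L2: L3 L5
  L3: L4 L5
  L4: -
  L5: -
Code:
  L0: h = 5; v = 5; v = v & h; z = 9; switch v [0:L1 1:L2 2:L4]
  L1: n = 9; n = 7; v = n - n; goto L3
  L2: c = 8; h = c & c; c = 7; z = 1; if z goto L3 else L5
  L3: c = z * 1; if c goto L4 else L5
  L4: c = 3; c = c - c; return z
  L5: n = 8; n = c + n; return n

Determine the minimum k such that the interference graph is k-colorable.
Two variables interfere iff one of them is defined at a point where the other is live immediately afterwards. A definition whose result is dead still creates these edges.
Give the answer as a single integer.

Answer: 3

Derivation:
def/use:
  L0: def={h,v,z} ue=∅
  L1: def={n,v} ue=∅
  L2: def={c,h,z} ue=∅
  L3: def={c} ue={z}
  L4: def={c} ue={z}
  L5: def={n} ue={c}

Live sets:
  L0: in=∅ out={z}
  L1: in={z} out={z}
  L2: in=∅ out={c,z}
  L3: in={z} out={c,z}
  L4: in={z} out=∅
  L5: in={c} out=∅

Interference:
  c — {n,z}
  h — {v}
  n — {c,z}
  v — {h,z}
  z — {c,n,v}

Colouring:
  {c,n,z} pairwise interfere (3-clique) ⇒ χ ≥ 3
  3-colouring: c0={h,z}  c1={c,v}  c2={n}
  χ = 3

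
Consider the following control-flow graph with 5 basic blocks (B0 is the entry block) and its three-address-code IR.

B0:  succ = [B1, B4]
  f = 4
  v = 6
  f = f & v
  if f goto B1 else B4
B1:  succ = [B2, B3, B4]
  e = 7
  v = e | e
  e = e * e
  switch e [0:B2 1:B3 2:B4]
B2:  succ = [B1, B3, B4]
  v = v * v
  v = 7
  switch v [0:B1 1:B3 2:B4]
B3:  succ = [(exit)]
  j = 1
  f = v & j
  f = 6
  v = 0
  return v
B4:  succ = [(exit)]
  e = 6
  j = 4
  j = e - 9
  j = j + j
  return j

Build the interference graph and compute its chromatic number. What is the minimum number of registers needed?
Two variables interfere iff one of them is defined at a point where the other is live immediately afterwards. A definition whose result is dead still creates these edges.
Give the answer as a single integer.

def/use:
  B0: {f,v} / ∅
  B1: {e,v} / ∅
  B2: {v} / {v}
  B3: {f,j,v} / {v}
  B4: {e,j} / ∅

Liveness:
  B0: in=∅ out=∅
  B1: in=∅ out={v}
  B2: in={v} out={v}
  B3: in={v} out=∅
  B4: in=∅ out=∅

Interfere edges:
  e: {j,v}
  f: {v}
  j: {e,v}
  v: {e,f,j}

Registers:
  clique {e,j,v} ⇒ need ≥ 3
  3-colouring: c0={v}  c1={e,f}  c2={j}
  χ = 3

Answer: 3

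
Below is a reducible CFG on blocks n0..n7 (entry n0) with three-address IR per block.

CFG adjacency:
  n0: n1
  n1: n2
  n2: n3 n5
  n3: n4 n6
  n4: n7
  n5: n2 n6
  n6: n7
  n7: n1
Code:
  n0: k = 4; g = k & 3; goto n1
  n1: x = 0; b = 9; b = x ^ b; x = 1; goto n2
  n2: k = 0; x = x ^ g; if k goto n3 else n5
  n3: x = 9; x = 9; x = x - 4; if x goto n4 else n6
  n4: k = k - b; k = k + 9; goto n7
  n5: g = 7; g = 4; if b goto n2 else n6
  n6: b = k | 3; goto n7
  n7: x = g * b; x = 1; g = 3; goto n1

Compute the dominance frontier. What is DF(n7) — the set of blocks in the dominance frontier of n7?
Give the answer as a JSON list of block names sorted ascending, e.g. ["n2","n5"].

Answer: ["n1"]

Analysis:
idom tree: n1←n0 n2←n1 n3←n2 n4←n3 n5←n2 n6←n2 n7←n2
Join-block Dom:
  n1: preds {n0,n7}: {n0} ∩ {n0,n1,n2,n7} = {n0}; idom=n0
  n2: preds {n1,n5}: {n0,n1} ∩ {n0,n1,n2,n5} = {n0,n1}; idom=n1
  n6: preds {n3,n5}: {n0,n1,n2,n3} ∩ {n0,n1,n2,n5} = {n0,n1,n2}; idom=n2
  n7: preds {n4,n6}: {n0,n1,n2,n3,n4} ∩ {n0,n1,n2,n6} = {n0,n1,n2}; idom=n2

DF derivation:
  join n1 pred n0: · stop@n0
  join n1 pred n7: n7→n2→n1 stop@n0
  join n2 pred n1: · stop@n1
  join n2 pred n5: n5→n2 stop@n1
  join n6 pred n3: n3 stop@n2
  join n6 pred n5: n5 stop@n2
  join n7 pred n4: n4→n3 stop@n2
  join n7 pred n6: n6 stop@n2
  DF(n0)=∅
  DF(n1)={n1}
  DF(n2)={n1,n2}
  DF(n3)={n6,n7}
  DF(n4)={n7}
  DF(n5)={n2,n6}
  DF(n6)={n7}
  DF(n7)={n1}

DF(n7) = ["n1"]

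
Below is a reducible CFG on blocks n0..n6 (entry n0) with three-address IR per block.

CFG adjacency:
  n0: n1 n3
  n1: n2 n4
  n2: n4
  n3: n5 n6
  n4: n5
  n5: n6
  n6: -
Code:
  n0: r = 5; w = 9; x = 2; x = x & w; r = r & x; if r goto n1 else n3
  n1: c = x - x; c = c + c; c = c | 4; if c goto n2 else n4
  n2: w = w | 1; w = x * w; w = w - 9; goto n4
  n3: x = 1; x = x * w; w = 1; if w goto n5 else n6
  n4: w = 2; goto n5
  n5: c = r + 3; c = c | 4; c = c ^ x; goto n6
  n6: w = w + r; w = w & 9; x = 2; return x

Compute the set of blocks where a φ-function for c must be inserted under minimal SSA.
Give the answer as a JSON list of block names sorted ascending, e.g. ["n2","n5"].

Answer: ["n5", "n6"]

Analysis:
idom tree: n1←n0 n2←n1 n3←n0 n4←n1 n5←n0 n6←n0
Join-block Dom:
  n4: preds {n1,n2}: {n0,n1} ∩ {n0,n1,n2} = {n0,n1}; idom=n1
  n5: preds {n3,n4}: {n0,n3} ∩ {n0,n1,n4} = {n0}; idom=n0
  n6: preds {n3,n5}: {n0,n3} ∩ {n0,n5} = {n0}; idom=n0

DF walk-up:
  n4←n1: walk · to n1
  n4←n2: walk n2 to n1
  n5←n3: walk n3 to n0
  n5←n4: walk n4→n1 to n0
  n6←n3: walk n3 to n0
  n6←n5: walk n5 to n0
  DF(n0)=∅
  DF(n1)={n5}
  DF(n2)={n4}
  DF(n3)={n5,n6}
  DF(n4)={n5}
  DF(n5)={n6}
  DF(n6)=∅

φ for c: defs {n1,n5}
  DF⁺ = {n5,n6}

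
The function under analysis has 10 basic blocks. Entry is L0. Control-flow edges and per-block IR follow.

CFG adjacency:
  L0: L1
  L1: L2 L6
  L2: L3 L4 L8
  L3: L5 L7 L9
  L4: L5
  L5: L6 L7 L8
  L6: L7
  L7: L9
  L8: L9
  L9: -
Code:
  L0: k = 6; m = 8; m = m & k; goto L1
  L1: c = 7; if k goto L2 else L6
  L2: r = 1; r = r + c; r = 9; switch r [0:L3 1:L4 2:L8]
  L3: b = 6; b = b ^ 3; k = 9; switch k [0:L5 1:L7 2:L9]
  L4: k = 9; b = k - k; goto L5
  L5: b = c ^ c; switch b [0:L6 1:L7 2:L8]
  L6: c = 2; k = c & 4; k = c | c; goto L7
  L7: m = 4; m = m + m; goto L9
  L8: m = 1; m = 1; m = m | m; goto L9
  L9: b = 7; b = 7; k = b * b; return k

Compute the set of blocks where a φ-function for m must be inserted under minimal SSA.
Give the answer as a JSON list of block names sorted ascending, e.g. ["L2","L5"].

idom tree: L1←L0 L2←L1 L3←L2 L4←L2 L5←L2 L6←L1 L7←L1 L8←L2 L9←L1
Dom∩ at merges:
  L5: preds {L3,L4}: {L0,L1,L2,L3} ∩ {L0,L1,L2,L4} = {L0,L1,L2}; idom=L2
  L6: preds {L1,L5}: {L0,L1} ∩ {L0,L1,L2,L5} = {L0,L1}; idom=L1
  L7: preds {L3,L5,L6}: {L0,L1,L2,L3} ∩ {L0,L1,L2,L5} ∩ {L0,L1,L6} = {L0,L1}; idom=L1
  L8: preds {L2,L5}: {L0,L1,L2} ∩ {L0,L1,L2,L5} = {L0,L1,L2}; idom=L2
  L9: preds {L3,L7,L8}: {L0,L1,L2,L3} ∩ {L0,L1,L7} ∩ {L0,L1,L2,L8} = {L0,L1}; idom=L1

DF derivation:
  join L5 pred L3: L3 stop@L2
  join L5 pred L4: L4 stop@L2
  join L6 pred L1: · stop@L1
  join L6 pred L5: L5→L2 stop@L1
  join L7 pred L3: L3→L2 stop@L1
  join L7 pred L5: L5→L2 stop@L1
  join L7 pred L6: L6 stop@L1
  join L8 pred L2: · stop@L2
  join L8 pred L5: L5 stop@L2
  join L9 pred L3: L3→L2 stop@L1
  join L9 pred L7: L7 stop@L1
  join L9 pred L8: L8→L2 stop@L1
  L0 → ∅
  L1 → ∅
  L2 → {L6,L7,L9}
  L3 → {L5,L7,L9}
  L4 → {L5}
  L5 → {L6,L7,L8}
  L6 → {L7}
  L7 → {L9}
  L8 → {L9}
  L9 → ∅

φ for m: defs {L0,L7,L8}
  DF⁺ = {L9}

Answer: ["L9"]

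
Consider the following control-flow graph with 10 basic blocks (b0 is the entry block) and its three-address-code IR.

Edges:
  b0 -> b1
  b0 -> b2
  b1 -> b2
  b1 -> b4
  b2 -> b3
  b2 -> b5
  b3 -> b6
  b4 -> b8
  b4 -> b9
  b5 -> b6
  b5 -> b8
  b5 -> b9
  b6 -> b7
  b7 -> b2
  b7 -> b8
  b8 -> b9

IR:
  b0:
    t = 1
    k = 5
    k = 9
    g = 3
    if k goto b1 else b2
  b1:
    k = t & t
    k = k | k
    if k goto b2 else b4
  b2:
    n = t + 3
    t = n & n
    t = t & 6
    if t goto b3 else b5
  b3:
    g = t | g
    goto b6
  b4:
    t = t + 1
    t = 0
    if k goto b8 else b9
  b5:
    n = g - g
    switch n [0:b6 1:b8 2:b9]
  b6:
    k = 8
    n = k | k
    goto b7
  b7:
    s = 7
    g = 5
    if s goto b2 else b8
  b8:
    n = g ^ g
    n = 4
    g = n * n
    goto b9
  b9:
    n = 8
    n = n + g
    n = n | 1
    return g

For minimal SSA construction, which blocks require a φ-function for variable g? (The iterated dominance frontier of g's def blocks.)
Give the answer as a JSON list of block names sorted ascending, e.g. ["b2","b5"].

idom tree: b1←b0 b2←b0 b3←b2 b4←b1 b5←b2 b6←b2 b7←b6 b8←b0 b9←b0
Dom∩ at merges:
  b2: preds {b0,b1,b7}: {b0} ∩ {b0,b1} ∩ {b0,b2,b6,b7} = {b0}; idom=b0
  b6: preds {b3,b5}: {b0,b2,b3} ∩ {b0,b2,b5} = {b0,b2}; idom=b2
  b8: preds {b4,b5,b7}: {b0,b1,b4} ∩ {b0,b2,b5} ∩ {b0,b2,b6,b7} = {b0}; idom=b0
  b9: preds {b4,b5,b8}: {b0,b1,b4} ∩ {b0,b2,b5} ∩ {b0,b8} = {b0}; idom=b0

DF derivation:
  join b2 pred b0: · stop@b0
  join b2 pred b1: b1 stop@b0
  join b2 pred b7: b7→b6→b2 stop@b0
  join b6 pred b3: b3 stop@b2
  join b6 pred b5: b5 stop@b2
  join b8 pred b4: b4→b1 stop@b0
  join b8 pred b5: b5→b2 stop@b0
  join b8 pred b7: b7→b6→b2 stop@b0
  join b9 pred b4: b4→b1 stop@b0
  join b9 pred b5: b5→b2 stop@b0
  join b9 pred b8: b8 stop@b0
  DF(b0)=∅
  DF(b1)={b2,b8,b9}
  DF(b2)={b2,b8,b9}
  DF(b3)={b6}
  DF(b4)={b8,b9}
  DF(b5)={b6,b8,b9}
  DF(b6)={b2,b8}
  DF(b7)={b2,b8}
  DF(b8)={b9}
  DF(b9)=∅

φ for g: defs {b0,b3,b7,b8}
  DF⁺ = {b2,b6,b8,b9}

Answer: ["b2", "b6", "b8", "b9"]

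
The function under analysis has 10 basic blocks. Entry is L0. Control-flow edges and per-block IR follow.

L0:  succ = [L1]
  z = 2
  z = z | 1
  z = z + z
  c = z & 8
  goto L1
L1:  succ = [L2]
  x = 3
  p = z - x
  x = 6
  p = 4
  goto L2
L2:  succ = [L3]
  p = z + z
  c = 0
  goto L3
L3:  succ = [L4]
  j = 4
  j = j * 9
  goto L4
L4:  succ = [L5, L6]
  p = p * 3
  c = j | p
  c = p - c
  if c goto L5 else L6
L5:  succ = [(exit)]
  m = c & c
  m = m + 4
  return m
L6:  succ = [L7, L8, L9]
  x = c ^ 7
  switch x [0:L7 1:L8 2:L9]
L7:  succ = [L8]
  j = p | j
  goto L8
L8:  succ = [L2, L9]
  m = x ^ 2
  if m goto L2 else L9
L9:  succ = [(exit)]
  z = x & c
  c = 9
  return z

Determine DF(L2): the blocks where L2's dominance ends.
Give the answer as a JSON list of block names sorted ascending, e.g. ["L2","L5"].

Answer: ["L2"]

Derivation:
idom tree: L1←L0 L2←L1 L3←L2 L4←L3 L5←L4 L6←L4 L7←L6 L8←L6 L9←L6
Dom at joins:
  L2: preds {L1,L8}: {L0,L1} ∩ {L0,L1,L2,L3,L4,L6,L8} = {L0,L1}; idom=L1
  L8: preds {L6,L7}: {L0,L1,L2,L3,L4,L6} ∩ {L0,L1,L2,L3,L4,L6,L7} = {L0,L1,L2,L3,L4,L6}; idom=L6
  L9: preds {L6,L8}: {L0,L1,L2,L3,L4,L6} ∩ {L0,L1,L2,L3,L4,L6,L8} = {L0,L1,L2,L3,L4,L6}; idom=L6

DF walk-up:
  join L2 pred L1: · stop@L1
  join L2 pred L8: L8→L6→L4→L3→L2 stop@L1
  join L8 pred L6: · stop@L6
  join L8 pred L7: L7 stop@L6
  join L9 pred L6: · stop@L6
  join L9 pred L8: L8 stop@L6
  L0 → ∅
  L1 → ∅
  L2 → {L2}
  L3 → {L2}
  L4 → {L2}
  L5 → ∅
  L6 → {L2}
  L7 → {L8}
  L8 → {L2,L9}
  L9 → ∅

DF(L2) = ["L2"]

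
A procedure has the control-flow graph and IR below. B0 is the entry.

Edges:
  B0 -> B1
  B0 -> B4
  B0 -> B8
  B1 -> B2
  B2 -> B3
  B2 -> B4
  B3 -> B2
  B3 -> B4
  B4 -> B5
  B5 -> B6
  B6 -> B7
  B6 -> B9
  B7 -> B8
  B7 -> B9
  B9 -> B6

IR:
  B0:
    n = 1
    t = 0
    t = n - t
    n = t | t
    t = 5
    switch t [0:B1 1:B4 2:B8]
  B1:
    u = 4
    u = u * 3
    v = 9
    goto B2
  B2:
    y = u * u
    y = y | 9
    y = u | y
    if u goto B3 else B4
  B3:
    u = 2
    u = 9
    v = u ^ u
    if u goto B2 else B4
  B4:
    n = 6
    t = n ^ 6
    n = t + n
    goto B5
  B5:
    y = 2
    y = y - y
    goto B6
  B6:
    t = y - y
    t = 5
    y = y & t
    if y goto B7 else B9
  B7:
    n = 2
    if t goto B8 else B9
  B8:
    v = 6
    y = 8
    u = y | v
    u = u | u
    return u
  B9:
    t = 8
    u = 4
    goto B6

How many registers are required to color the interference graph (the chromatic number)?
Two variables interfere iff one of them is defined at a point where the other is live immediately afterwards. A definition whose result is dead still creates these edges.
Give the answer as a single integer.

Per-block:
  B0: def={n,t} ue=∅
  B1: def={u,v} ue=∅
  B2: def={y} ue={u}
  B3: def={u,v} ue=∅
  B4: def={n,t} ue=∅
  B5: def={y} ue=∅
  B6: def={t,y} ue={y}
  B7: def={n} ue={t}
  B8: def={u,v,y} ue=∅
  B9: def={t,u} ue=∅

Live sets:
  B0 li=∅ lo=∅
  B1 li=∅ lo={u}
  B2 li={u} lo=∅
  B3 li=∅ lo={u}
  B4 li=∅ lo=∅
  B5 li=∅ lo={y}
  B6 li={y} lo={t,y}
  B7 li={t,y} lo={y}
  B8 li=∅ lo=∅
  B9 li={y} lo={y}

Interfere edges:
  n↔{t,y}
  t↔{n,y}
  u↔{v,y}
  v↔{u,y}
  y↔{n,t,u,v}

Registers:
  lower bound: {n,t,y} mutually conflict ⇒ χ ≥ 3
  assign n→r1 t→r2 u→r1 v→r2 y→r0 — no edge inside a register ⇒ χ ≤ 3
  χ = 3

Answer: 3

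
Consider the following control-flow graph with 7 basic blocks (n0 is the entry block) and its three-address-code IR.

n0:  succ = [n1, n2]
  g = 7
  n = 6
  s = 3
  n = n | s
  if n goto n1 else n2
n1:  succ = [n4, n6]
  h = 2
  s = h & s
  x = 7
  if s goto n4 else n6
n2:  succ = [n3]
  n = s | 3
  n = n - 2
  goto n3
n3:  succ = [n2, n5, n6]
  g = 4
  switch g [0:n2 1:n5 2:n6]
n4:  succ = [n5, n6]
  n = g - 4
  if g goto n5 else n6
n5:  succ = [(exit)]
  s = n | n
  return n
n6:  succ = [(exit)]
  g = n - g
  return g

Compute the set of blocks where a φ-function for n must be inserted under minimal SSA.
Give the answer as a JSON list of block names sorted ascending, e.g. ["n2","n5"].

Answer: ["n2", "n5", "n6"]

Analysis:
idom tree: n1←n0 n2←n0 n3←n2 n4←n1 n5←n0 n6←n0
Dom at joins:
  n2: preds {n0,n3}: {n0} ∩ {n0,n2,n3} = {n0}; idom=n0
  n5: preds {n3,n4}: {n0,n2,n3} ∩ {n0,n1,n4} = {n0}; idom=n0
  n6: preds {n1,n3,n4}: {n0,n1} ∩ {n0,n2,n3} ∩ {n0,n1,n4} = {n0}; idom=n0

DF derivation:
  n2←n0: walk · to n0
  n2←n3: walk n3→n2 to n0
  n5←n3: walk n3→n2 to n0
  n5←n4: walk n4→n1 to n0
  n6←n1: walk n1 to n0
  n6←n3: walk n3→n2 to n0
  n6←n4: walk n4→n1 to n0
  n0 → ∅
  n1 → {n5,n6}
  n2 → {n2,n5,n6}
  n3 → {n2,n5,n6}
  n4 → {n5,n6}
  n5 → ∅
  n6 → ∅

φ for n: defs {n0,n2,n4}
  DF⁺ = {n2,n5,n6}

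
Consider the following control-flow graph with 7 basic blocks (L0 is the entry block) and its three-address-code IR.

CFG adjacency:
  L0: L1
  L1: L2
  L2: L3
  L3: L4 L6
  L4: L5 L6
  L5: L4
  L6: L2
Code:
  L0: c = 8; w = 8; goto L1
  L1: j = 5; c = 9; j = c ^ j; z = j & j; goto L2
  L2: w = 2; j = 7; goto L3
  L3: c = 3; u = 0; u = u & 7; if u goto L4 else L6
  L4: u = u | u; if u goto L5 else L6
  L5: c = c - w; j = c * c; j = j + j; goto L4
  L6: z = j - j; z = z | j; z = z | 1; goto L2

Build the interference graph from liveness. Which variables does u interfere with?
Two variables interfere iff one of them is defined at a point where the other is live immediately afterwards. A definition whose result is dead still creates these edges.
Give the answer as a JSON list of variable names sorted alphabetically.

Answer: ["c", "j", "w"]

Derivation:
Block summaries:
  L0: {c,w} / ∅
  L1: {c,j,z} / ∅
  L2: {j,w} / ∅
  L3: {c,u} / ∅
  L4: {u} / {u}
  L5: {c,j} / {c,w}
  L6: {z} / {j}

Backward fixpoint:
  L0: in=∅ out=∅
  L1: in=∅ out=∅
  L2: in=∅ out={j,w}
  L3: in={j,w} out={c,j,u,w}
  L4: in={c,j,u,w} out={c,j,u,w}
  L5: in={c,u,w} out={c,j,u,w}
  L6: in={j} out=∅

Interfere edges:
  c — {j,u,w}
  j — {c,u,w,z}
  u — {c,j,w}
  w — {c,j,u}
  z — {j}

N(u) = ["c", "j", "w"]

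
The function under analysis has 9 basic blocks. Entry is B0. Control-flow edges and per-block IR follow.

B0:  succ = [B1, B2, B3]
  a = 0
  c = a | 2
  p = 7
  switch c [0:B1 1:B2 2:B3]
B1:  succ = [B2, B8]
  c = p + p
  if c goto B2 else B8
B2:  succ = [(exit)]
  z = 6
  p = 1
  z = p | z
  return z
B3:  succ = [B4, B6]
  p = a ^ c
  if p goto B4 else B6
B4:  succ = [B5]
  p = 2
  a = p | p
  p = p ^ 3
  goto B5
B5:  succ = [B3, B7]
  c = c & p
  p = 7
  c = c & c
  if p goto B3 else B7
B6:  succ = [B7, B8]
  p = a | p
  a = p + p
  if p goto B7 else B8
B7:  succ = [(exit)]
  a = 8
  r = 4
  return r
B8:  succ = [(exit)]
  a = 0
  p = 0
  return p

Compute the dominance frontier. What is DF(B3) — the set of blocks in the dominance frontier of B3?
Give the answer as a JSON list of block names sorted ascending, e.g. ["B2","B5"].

Answer: ["B3", "B8"]

Working:
idom tree: B1←B0 B2←B0 B3←B0 B4←B3 B5←B4 B6←B3 B7←B3 B8←B0
Join-block Dom:
  B2: preds {B0,B1}: {B0} ∩ {B0,B1} = {B0}; idom=B0
  B3: preds {B0,B5}: {B0} ∩ {B0,B3,B4,B5} = {B0}; idom=B0
  B7: preds {B5,B6}: {B0,B3,B4,B5} ∩ {B0,B3,B6} = {B0,B3}; idom=B3
  B8: preds {B1,B6}: {B0,B1} ∩ {B0,B3,B6} = {B0}; idom=B0

DF derivation:
  B2←B0: walk · to B0
  B2←B1: walk B1 to B0
  B3←B0: walk · to B0
  B3←B5: walk B5→B4→B3 to B0
  B7←B5: walk B5→B4 to B3
  B7←B6: walk B6 to B3
  B8←B1: walk B1 to B0
  B8←B6: walk B6→B3 to B0
  B0 → ∅
  B1 → {B2,B8}
  B2 → ∅
  B3 → {B3,B8}
  B4 → {B3,B7}
  B5 → {B3,B7}
  B6 → {B7,B8}
  B7 → ∅
  B8 → ∅

DF(B3) = ["B3", "B8"]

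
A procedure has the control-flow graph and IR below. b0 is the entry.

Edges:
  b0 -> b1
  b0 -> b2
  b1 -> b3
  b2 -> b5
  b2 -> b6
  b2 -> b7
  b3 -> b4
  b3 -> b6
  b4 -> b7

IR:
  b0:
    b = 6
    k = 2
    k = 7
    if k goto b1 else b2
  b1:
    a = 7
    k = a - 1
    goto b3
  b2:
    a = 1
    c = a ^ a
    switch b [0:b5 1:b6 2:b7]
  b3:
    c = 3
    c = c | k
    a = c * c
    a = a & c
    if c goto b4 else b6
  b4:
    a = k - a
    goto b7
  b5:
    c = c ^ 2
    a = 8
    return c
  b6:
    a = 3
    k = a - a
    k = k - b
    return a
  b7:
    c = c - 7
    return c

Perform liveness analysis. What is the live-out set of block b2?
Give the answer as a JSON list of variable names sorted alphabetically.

Answer: ["b", "c"]

Derivation:
Per-block:
  b0: {b,k} / ∅
  b1: {a,k} / ∅
  b2: {a,c} / {b}
  b3: {a,c} / {k}
  b4: {a} / {a,k}
  b5: {a,c} / {c}
  b6: {a,k} / {b}
  b7: {c} / {c}

Liveness:
  b0: in=∅ out={b}
  b1: in={b} out={b,k}
  b2: in={b} out={b,c}
  b3: in={b,k} out={a,b,c,k}
  b4: in={a,c,k} out={c}
  b5: in={c} out=∅
  b6: in={b} out=∅
  b7: in={c} out=∅

live-out(b2) = ["b", "c"]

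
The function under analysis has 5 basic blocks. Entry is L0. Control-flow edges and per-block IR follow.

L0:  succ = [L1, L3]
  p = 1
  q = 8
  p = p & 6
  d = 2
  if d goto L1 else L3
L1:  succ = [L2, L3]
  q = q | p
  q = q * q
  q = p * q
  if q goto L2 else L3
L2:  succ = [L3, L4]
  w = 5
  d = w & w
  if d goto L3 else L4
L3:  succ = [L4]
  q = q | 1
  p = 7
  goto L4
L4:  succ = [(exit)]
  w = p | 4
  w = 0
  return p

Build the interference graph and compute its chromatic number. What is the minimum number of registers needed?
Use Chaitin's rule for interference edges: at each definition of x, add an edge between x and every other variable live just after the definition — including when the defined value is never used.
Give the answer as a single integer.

def/use:
  L0: def={d,p,q} ue=∅
  L1: def={q} ue={p,q}
  L2: def={d,w} ue=∅
  L3: def={p,q} ue={q}
  L4: def={w} ue={p}

Live sets:
  L0: in=∅ out={p,q}
  L1: in={p,q} out={p,q}
  L2: in={p,q} out={p,q}
  L3: in={q} out={p}
  L4: in={p} out=∅

Interference:
  d — {p,q}
  p — {d,q,w}
  q — {d,p,w}
  w — {p,q}

Registers:
  clique {d,p,q} ⇒ need ≥ 3
  3-colouring: c0={p}  c1={q}  c2={d,w}
  χ = 3

Answer: 3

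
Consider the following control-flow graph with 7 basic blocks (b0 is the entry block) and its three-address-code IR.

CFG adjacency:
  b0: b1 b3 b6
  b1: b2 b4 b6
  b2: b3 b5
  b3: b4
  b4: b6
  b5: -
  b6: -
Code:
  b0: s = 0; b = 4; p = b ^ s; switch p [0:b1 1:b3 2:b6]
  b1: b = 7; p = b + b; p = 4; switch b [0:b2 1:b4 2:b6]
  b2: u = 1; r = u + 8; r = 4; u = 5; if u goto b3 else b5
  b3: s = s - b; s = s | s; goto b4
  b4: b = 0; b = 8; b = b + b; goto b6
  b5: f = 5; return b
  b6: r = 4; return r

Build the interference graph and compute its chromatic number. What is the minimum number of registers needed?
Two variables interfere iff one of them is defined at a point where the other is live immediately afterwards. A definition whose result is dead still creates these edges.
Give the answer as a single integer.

Answer: 3

Working:
Block summaries:
  b0: def={b,p,s} ue=∅
  b1: def={b,p} ue=∅
  b2: def={r,u} ue=∅
  b3: def={s} ue={b,s}
  b4: def={b} ue=∅
  b5: def={f} ue={b}
  b6: def={r} ue=∅

Liveness:
  live b0: ∅→{b,s}
  live b1: {s}→{b,s}
  live b2: {b,s}→{b,s}
  live b3: {b,s}→∅
  live b4: ∅→∅
  live b5: {b}→∅
  live b6: ∅→∅

Interference:
  b: {f,p,r,s,u}
  f: {b}
  p: {b,s}
  r: {b,s}
  s: {b,p,r,u}
  u: {b,s}

Colouring:
  {b,p,s} pairwise interfere (3-clique) ⇒ χ ≥ 3
  assign b→c0 f→c1 p→c2 r→c2 s→c1 u→c2 — no edge inside a register ⇒ χ ≤ 3
  χ = 3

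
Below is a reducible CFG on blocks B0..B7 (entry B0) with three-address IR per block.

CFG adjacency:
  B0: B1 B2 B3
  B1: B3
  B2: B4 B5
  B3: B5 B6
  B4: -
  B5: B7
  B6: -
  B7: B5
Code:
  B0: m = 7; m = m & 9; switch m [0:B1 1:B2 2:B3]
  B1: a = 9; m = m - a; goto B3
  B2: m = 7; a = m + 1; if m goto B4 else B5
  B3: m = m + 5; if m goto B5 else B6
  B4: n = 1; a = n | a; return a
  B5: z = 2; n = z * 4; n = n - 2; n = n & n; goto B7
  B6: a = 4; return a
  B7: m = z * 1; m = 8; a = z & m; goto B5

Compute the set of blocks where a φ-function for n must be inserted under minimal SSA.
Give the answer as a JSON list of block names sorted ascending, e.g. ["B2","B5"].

Answer: ["B5"]

Analysis:
idom tree: B1←B0 B2←B0 B3←B0 B4←B2 B5←B0 B6←B3 B7←B5
Join-block Dom:
  B3: preds {B0,B1}: {B0} ∩ {B0,B1} = {B0}; idom=B0
  B5: preds {B2,B3,B7}: {B0,B2} ∩ {B0,B3} ∩ {B0,B5,B7} = {B0}; idom=B0

Frontier:
  join B3 pred B0: · stop@B0
  join B3 pred B1: B1 stop@B0
  join B5 pred B2: B2 stop@B0
  join B5 pred B3: B3 stop@B0
  join B5 pred B7: B7→B5 stop@B0
  B0 → ∅
  B1 → {B3}
  B2 → {B5}
  B3 → {B5}
  B4 → ∅
  B5 → {B5}
  B6 → ∅
  B7 → {B5}

φ for n: defs {B4,B5}
  DF⁺ = {B5}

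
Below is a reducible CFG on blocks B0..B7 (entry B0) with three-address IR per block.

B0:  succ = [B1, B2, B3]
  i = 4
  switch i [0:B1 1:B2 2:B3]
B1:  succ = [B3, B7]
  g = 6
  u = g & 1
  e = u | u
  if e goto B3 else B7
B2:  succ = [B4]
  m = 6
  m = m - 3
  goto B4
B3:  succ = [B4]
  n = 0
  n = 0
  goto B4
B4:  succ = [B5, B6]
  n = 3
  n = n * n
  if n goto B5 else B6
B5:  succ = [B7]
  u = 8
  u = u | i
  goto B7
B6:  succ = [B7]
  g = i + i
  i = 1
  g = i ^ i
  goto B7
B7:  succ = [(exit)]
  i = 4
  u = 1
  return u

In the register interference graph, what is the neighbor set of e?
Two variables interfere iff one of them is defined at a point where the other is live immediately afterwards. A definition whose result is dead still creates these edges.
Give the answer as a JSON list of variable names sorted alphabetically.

Answer: ["i"]

Working:
def/use:
  B0 def {i} use ∅
  B1 def {e,g,u} use ∅
  B2 def {m} use ∅
  B3 def {n} use ∅
  B4 def {n} use ∅
  B5 def {u} use {i}
  B6 def {g,i} use {i}
  B7 def {i,u} use ∅

Backward fixpoint:
  live B0: ∅→{i}
  live B1: {i}→{i}
  live B2: {i}→{i}
  live B3: {i}→{i}
  live B4: {i}→{i}
  live B5: {i}→∅
  live B6: {i}→∅
  live B7: ∅→∅

Interference:
  e: {i}
  g: {i}
  i: {e,g,m,n,u}
  m: {i}
  n: {i}
  u: {i}

N(e) = ["i"]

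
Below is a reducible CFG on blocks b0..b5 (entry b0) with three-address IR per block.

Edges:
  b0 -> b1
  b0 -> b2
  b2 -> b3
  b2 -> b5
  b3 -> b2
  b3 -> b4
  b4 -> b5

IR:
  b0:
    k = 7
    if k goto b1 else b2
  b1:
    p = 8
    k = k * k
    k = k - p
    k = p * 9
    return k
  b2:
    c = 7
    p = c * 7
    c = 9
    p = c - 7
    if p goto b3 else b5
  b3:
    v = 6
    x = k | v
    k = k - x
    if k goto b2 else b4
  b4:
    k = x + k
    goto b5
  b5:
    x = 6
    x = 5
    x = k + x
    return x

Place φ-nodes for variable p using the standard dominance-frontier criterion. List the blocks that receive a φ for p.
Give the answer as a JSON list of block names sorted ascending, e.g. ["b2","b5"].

idom tree: b1←b0 b2←b0 b3←b2 b4←b3 b5←b2
Dom at joins:
  b2: preds {b0,b3}: {b0} ∩ {b0,b2,b3} = {b0}; idom=b0
  b5: preds {b2,b4}: {b0,b2} ∩ {b0,b2,b3,b4} = {b0,b2}; idom=b2

DF derivation:
  b2←b0: walk · to b0
  b2←b3: walk b3→b2 to b0
  b5←b2: walk · to b2
  b5←b4: walk b4→b3 to b2
  b0 → ∅
  b1 → ∅
  b2 → {b2}
  b3 → {b2,b5}
  b4 → {b5}
  b5 → ∅

φ for p: defs {b1,b2}
  DF⁺ = {b2}

Answer: ["b2"]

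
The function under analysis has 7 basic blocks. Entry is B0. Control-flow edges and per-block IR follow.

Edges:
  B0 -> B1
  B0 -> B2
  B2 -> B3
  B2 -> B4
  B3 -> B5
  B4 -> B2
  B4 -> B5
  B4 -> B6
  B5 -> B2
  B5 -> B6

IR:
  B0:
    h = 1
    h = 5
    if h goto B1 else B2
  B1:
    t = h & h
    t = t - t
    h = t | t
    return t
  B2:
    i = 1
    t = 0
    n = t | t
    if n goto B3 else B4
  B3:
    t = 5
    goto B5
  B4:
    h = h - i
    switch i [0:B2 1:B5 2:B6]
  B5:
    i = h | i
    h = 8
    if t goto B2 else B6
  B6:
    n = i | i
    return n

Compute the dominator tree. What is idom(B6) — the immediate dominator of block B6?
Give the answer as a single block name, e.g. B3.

idom tree: B1←B0 B2←B0 B3←B2 B4←B2 B5←B2 B6←B2
Dom at joins:
  B2: preds {B0,B4,B5}: {B0} ∩ {B0,B2,B4} ∩ {B0,B2,B5} = {B0}; idom=B0
  B5: preds {B3,B4}: {B0,B2,B3} ∩ {B0,B2,B4} = {B0,B2}; idom=B2
  B6: preds {B4,B5}: {B0,B2,B4} ∩ {B0,B2,B5} = {B0,B2}; idom=B2

idom(B6) = B2

Answer: B2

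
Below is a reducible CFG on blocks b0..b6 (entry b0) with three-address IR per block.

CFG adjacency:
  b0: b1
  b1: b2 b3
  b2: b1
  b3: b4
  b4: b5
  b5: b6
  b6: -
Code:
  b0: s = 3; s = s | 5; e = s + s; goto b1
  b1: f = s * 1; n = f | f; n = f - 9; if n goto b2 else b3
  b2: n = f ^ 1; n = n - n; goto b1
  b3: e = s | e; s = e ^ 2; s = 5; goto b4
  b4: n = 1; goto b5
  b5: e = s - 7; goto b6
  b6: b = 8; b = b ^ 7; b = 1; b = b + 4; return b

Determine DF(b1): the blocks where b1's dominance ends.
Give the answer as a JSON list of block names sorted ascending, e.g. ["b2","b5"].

Answer: ["b1"]

Analysis:
idom tree: b1←b0 b2←b1 b3←b1 b4←b3 b5←b4 b6←b5
Join-block Dom:
  b1: preds {b0,b2}: {b0} ∩ {b0,b1,b2} = {b0}; idom=b0

Frontier:
  join b1 pred b0: · stop@b0
  join b1 pred b2: b2→b1 stop@b0
  b0: DF=∅
  b1: DF={b1}
  b2: DF={b1}
  b3: DF=∅
  b4: DF=∅
  b5: DF=∅
  b6: DF=∅

DF(b1) = ["b1"]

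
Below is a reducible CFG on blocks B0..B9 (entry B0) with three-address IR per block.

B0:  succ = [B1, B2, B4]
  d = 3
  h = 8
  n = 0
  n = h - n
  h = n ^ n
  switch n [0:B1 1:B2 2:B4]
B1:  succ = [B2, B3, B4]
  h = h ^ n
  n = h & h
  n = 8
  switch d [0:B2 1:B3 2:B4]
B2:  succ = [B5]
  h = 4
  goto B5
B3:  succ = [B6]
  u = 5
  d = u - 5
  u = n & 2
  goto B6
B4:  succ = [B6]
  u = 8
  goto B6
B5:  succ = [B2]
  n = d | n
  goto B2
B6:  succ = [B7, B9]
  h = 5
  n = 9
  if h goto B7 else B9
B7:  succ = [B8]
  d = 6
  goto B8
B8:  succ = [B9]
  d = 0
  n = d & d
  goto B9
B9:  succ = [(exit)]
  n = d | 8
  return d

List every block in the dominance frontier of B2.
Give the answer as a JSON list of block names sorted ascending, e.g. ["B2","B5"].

Answer: ["B2"]

Derivation:
idom tree: B1←B0 B2←B0 B3←B1 B4←B0 B5←B2 B6←B0 B7←B6 B8←B7 B9←B6
Dom∩ at merges:
  B2: preds {B0,B1,B5}: {B0} ∩ {B0,B1} ∩ {B0,B2,B5} = {B0}; idom=B0
  B4: preds {B0,B1}: {B0} ∩ {B0,B1} = {B0}; idom=B0
  B6: preds {B3,B4}: {B0,B1,B3} ∩ {B0,B4} = {B0}; idom=B0
  B9: preds {B6,B8}: {B0,B6} ∩ {B0,B6,B7,B8} = {B0,B6}; idom=B6

DF derivation:
  B2←B0: walk · to B0
  B2←B1: walk B1 to B0
  B2←B5: walk B5→B2 to B0
  B4←B0: walk · to B0
  B4←B1: walk B1 to B0
  B6←B3: walk B3→B1 to B0
  B6←B4: walk B4 to B0
  B9←B6: walk · to B6
  B9←B8: walk B8→B7 to B6
  B0 → ∅
  B1 → {B2,B4,B6}
  B2 → {B2}
  B3 → {B6}
  B4 → {B6}
  B5 → {B2}
  B6 → ∅
  B7 → {B9}
  B8 → {B9}
  B9 → ∅

DF(B2) = ["B2"]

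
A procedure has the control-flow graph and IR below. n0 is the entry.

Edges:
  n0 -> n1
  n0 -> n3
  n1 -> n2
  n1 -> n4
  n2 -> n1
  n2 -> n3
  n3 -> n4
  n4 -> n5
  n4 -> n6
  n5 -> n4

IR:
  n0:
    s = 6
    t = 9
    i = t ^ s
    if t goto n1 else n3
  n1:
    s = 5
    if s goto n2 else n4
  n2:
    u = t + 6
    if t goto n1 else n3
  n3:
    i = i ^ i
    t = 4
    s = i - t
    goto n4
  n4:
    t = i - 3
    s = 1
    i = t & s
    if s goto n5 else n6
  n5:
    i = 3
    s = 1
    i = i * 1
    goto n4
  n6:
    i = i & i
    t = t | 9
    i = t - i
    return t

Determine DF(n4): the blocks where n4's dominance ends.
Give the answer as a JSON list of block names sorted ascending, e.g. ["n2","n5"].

Answer: ["n4"]

Analysis:
idom tree: n1←n0 n2←n1 n3←n0 n4←n0 n5←n4 n6←n4
Dom∩ at merges:
  n1: preds {n0,n2}: {n0} ∩ {n0,n1,n2} = {n0}; idom=n0
  n3: preds {n0,n2}: {n0} ∩ {n0,n1,n2} = {n0}; idom=n0
  n4: preds {n1,n3,n5}: {n0,n1} ∩ {n0,n3} ∩ {n0,n4,n5} = {n0}; idom=n0

DF walk-up:
  n1←n0: walk · to n0
  n1←n2: walk n2→n1 to n0
  n3←n0: walk · to n0
  n3←n2: walk n2→n1 to n0
  n4←n1: walk n1 to n0
  n4←n3: walk n3 to n0
  n4←n5: walk n5→n4 to n0
  n0 → ∅
  n1 → {n1,n3,n4}
  n2 → {n1,n3}
  n3 → {n4}
  n4 → {n4}
  n5 → {n4}
  n6 → ∅

DF(n4) = ["n4"]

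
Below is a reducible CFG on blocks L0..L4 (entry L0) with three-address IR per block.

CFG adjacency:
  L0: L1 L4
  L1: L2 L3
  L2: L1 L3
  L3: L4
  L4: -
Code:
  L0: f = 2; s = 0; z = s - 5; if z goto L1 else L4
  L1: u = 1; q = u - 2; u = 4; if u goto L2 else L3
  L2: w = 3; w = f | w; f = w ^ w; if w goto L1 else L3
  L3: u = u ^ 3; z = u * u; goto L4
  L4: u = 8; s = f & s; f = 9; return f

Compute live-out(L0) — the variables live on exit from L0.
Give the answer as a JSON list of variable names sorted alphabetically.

Answer: ["f", "s"]

Analysis:
Per-block:
  L0: def={f,s,z} ue=∅
  L1: def={q,u} ue=∅
  L2: def={f,w} ue={f}
  L3: def={u,z} ue={u}
  L4: def={f,s,u} ue={f,s}

Liveness:
  L0: in=∅ out={f,s}
  L1: in={f,s} out={f,s,u}
  L2: in={f,s,u} out={f,s,u}
  L3: in={f,s,u} out={f,s}
  L4: in={f,s} out=∅

live-out(L0) = ["f", "s"]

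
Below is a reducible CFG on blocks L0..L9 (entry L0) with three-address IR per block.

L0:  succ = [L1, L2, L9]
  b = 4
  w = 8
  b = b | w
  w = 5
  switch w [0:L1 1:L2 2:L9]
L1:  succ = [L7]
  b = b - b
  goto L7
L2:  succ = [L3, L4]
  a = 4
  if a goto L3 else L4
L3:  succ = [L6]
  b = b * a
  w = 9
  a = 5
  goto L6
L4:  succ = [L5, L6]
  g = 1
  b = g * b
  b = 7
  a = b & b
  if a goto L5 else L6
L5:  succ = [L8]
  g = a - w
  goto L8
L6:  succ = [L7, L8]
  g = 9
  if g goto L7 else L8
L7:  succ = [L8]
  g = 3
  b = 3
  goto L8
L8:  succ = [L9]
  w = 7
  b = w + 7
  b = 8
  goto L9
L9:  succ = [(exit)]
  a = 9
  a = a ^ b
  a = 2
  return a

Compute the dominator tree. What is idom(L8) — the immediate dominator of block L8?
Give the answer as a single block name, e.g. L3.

Answer: L0

Analysis:
idom tree: L1←L0 L2←L0 L3←L2 L4←L2 L5←L4 L6←L2 L7←L0 L8←L0 L9←L0
Dom at joins:
  L6: preds {L3,L4}: {L0,L2,L3} ∩ {L0,L2,L4} = {L0,L2}; idom=L2
  L7: preds {L1,L6}: {L0,L1} ∩ {L0,L2,L6} = {L0}; idom=L0
  L8: preds {L5,L6,L7}: {L0,L2,L4,L5} ∩ {L0,L2,L6} ∩ {L0,L7} = {L0}; idom=L0
  L9: preds {L0,L8}: {L0} ∩ {L0,L8} = {L0}; idom=L0

idom(L8) = L0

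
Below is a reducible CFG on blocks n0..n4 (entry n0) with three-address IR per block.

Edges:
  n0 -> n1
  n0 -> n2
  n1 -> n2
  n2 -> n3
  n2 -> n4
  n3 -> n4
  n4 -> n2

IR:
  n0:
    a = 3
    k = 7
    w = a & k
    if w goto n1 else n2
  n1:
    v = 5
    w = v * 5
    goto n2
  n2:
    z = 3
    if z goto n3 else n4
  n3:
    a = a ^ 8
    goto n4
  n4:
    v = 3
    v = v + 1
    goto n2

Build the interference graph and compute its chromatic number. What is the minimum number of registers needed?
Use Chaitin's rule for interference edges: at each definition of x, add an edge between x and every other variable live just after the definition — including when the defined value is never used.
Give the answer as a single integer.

Block summaries:
  n0: def={a,k,w} ue=∅
  n1: def={v,w} ue=∅
  n2: def={z} ue=∅
  n3: def={a} ue={a}
  n4: def={v} ue=∅

Live sets:
  n0: in=∅ out={a}
  n1: in={a} out={a}
  n2: in={a} out={a}
  n3: in={a} out={a}
  n4: in={a} out={a}

Interference:
  a: {k,v,w,z}
  k: {a}
  v: {a}
  w: {a}
  z: {a}

Chromatic number:
  {a,k} pairwise interfere (2-clique) ⇒ χ ≥ 2
  assign a→R0 k→R1 v→R1 w→R1 z→R1 — no edge inside a register ⇒ χ ≤ 2
  χ = 2

Answer: 2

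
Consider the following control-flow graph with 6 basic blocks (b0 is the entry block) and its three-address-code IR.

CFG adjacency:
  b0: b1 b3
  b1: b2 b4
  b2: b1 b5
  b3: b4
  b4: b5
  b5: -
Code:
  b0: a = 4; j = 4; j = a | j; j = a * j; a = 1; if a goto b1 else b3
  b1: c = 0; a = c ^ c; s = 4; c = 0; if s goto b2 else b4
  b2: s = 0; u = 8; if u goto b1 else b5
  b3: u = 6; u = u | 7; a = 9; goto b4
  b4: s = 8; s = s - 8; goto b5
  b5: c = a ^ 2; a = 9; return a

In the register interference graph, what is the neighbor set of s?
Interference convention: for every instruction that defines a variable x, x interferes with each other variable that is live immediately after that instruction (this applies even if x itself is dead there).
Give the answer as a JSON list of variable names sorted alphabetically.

Block summaries:
  b0: {a,j} / ∅
  b1: {a,c,s} / ∅
  b2: {s,u} / ∅
  b3: {a,u} / ∅
  b4: {s} / ∅
  b5: {a,c} / {a}

Backward fixpoint:
  b0: in=∅ out=∅
  b1: in=∅ out={a}
  b2: in={a} out={a}
  b3: in=∅ out={a}
  b4: in={a} out={a}
  b5: in={a} out=∅

Conflict graph:
  a — {c,j,s,u}
  c — {a,s}
  j — {a}
  s — {a,c}
  u — {a}

N(s) = ["a", "c"]

Answer: ["a", "c"]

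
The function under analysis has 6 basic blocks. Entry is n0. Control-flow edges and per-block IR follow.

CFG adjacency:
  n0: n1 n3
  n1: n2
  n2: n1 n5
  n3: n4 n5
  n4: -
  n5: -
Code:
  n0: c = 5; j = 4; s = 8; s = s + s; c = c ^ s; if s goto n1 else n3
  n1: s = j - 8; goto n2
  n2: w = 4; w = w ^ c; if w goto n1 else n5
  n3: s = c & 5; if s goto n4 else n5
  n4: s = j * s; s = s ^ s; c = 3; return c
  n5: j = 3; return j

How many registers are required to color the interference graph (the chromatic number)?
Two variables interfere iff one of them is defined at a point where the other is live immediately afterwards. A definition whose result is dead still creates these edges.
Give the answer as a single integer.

Answer: 3

Working:
Per-block:
  n0: def={c,j,s} ue=∅
  n1: def={s} ue={j}
  n2: def={w} ue={c}
  n3: def={s} ue={c}
  n4: def={c,s} ue={j,s}
  n5: def={j} ue=∅

Liveness:
  n0 li=∅ lo={c,j}
  n1 li={c,j} lo={c,j}
  n2 li={c,j} lo={c,j}
  n3 li={c,j} lo={j,s}
  n4 li={j,s} lo=∅
  n5 li=∅ lo=∅

Interfere edges:
  c↔{j,s,w}
  j↔{c,s,w}
  s↔{c,j}
  w↔{c,j}

Registers:
  lower bound: {c,j,s} mutually conflict ⇒ χ ≥ 3
  assign c→c0 j→c1 s→c2 w→c2 — no edge inside a register ⇒ χ ≤ 3
  χ = 3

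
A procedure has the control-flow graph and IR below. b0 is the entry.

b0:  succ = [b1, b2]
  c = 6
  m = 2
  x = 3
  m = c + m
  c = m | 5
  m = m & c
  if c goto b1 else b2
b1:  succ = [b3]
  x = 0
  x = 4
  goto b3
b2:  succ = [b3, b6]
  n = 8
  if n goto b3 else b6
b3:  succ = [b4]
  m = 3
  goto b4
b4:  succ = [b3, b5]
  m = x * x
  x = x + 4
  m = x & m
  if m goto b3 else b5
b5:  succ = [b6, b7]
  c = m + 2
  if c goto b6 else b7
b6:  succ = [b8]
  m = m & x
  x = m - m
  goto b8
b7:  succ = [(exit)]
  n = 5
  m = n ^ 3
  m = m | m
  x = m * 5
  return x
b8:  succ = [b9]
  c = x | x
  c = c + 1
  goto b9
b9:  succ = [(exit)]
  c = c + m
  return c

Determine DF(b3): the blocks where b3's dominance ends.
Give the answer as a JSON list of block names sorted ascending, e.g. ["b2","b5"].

Answer: ["b3", "b6"]

Analysis:
idom tree: b1←b0 b2←b0 b3←b0 b4←b3 b5←b4 b6←b0 b7←b5 b8←b6 b9←b8
Dom at joins:
  b3: preds {b1,b2,b4}: {b0,b1} ∩ {b0,b2} ∩ {b0,b3,b4} = {b0}; idom=b0
  b6: preds {b2,b5}: {b0,b2} ∩ {b0,b3,b4,b5} = {b0}; idom=b0

DF walk-up:
  join b3 pred b1: b1 stop@b0
  join b3 pred b2: b2 stop@b0
  join b3 pred b4: b4→b3 stop@b0
  join b6 pred b2: b2 stop@b0
  join b6 pred b5: b5→b4→b3 stop@b0
  b0 → ∅
  b1 → {b3}
  b2 → {b3,b6}
  b3 → {b3,b6}
  b4 → {b3,b6}
  b5 → {b6}
  b6 → ∅
  b7 → ∅
  b8 → ∅
  b9 → ∅

DF(b3) = ["b3", "b6"]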